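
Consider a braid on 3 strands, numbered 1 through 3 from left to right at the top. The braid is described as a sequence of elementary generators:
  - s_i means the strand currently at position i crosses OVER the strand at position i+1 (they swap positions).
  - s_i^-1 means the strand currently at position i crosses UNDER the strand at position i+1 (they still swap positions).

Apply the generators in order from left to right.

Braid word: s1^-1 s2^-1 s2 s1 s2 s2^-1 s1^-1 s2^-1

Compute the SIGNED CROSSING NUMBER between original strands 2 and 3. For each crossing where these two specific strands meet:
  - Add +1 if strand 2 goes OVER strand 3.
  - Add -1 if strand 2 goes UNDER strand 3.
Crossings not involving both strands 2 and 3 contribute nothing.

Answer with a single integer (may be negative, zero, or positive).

Answer: 2

Derivation:
Gen 1: crossing 1x2. Both 2&3? no. Sum: 0
Gen 2: crossing 1x3. Both 2&3? no. Sum: 0
Gen 3: crossing 3x1. Both 2&3? no. Sum: 0
Gen 4: crossing 2x1. Both 2&3? no. Sum: 0
Gen 5: 2 over 3. Both 2&3? yes. Contrib: +1. Sum: 1
Gen 6: 3 under 2. Both 2&3? yes. Contrib: +1. Sum: 2
Gen 7: crossing 1x2. Both 2&3? no. Sum: 2
Gen 8: crossing 1x3. Both 2&3? no. Sum: 2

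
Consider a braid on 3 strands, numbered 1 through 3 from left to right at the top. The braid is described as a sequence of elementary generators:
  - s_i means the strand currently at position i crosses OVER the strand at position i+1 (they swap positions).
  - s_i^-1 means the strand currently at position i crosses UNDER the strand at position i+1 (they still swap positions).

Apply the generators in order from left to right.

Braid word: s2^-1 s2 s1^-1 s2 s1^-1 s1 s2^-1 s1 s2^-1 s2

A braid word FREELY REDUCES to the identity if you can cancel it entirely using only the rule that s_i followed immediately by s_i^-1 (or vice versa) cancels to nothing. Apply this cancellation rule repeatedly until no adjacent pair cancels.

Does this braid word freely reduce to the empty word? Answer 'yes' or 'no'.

Answer: yes

Derivation:
Gen 1 (s2^-1): push. Stack: [s2^-1]
Gen 2 (s2): cancels prior s2^-1. Stack: []
Gen 3 (s1^-1): push. Stack: [s1^-1]
Gen 4 (s2): push. Stack: [s1^-1 s2]
Gen 5 (s1^-1): push. Stack: [s1^-1 s2 s1^-1]
Gen 6 (s1): cancels prior s1^-1. Stack: [s1^-1 s2]
Gen 7 (s2^-1): cancels prior s2. Stack: [s1^-1]
Gen 8 (s1): cancels prior s1^-1. Stack: []
Gen 9 (s2^-1): push. Stack: [s2^-1]
Gen 10 (s2): cancels prior s2^-1. Stack: []
Reduced word: (empty)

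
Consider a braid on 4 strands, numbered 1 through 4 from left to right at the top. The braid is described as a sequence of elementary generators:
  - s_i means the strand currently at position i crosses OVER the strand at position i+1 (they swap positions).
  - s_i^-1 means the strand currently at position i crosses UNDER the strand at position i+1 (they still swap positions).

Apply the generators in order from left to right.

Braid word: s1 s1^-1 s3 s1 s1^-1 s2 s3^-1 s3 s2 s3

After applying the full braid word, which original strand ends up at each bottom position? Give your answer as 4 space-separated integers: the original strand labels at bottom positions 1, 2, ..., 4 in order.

Answer: 1 2 3 4

Derivation:
Gen 1 (s1): strand 1 crosses over strand 2. Perm now: [2 1 3 4]
Gen 2 (s1^-1): strand 2 crosses under strand 1. Perm now: [1 2 3 4]
Gen 3 (s3): strand 3 crosses over strand 4. Perm now: [1 2 4 3]
Gen 4 (s1): strand 1 crosses over strand 2. Perm now: [2 1 4 3]
Gen 5 (s1^-1): strand 2 crosses under strand 1. Perm now: [1 2 4 3]
Gen 6 (s2): strand 2 crosses over strand 4. Perm now: [1 4 2 3]
Gen 7 (s3^-1): strand 2 crosses under strand 3. Perm now: [1 4 3 2]
Gen 8 (s3): strand 3 crosses over strand 2. Perm now: [1 4 2 3]
Gen 9 (s2): strand 4 crosses over strand 2. Perm now: [1 2 4 3]
Gen 10 (s3): strand 4 crosses over strand 3. Perm now: [1 2 3 4]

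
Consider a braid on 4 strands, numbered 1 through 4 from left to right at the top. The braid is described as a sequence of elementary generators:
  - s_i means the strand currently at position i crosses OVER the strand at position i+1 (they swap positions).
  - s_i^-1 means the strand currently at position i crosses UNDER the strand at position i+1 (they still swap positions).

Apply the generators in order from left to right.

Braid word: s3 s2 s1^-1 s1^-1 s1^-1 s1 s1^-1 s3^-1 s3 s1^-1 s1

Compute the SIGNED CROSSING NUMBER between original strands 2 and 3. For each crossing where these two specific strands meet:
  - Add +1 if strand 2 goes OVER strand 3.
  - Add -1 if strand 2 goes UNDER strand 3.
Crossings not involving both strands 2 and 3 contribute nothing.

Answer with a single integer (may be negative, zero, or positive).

Answer: -2

Derivation:
Gen 1: crossing 3x4. Both 2&3? no. Sum: 0
Gen 2: crossing 2x4. Both 2&3? no. Sum: 0
Gen 3: crossing 1x4. Both 2&3? no. Sum: 0
Gen 4: crossing 4x1. Both 2&3? no. Sum: 0
Gen 5: crossing 1x4. Both 2&3? no. Sum: 0
Gen 6: crossing 4x1. Both 2&3? no. Sum: 0
Gen 7: crossing 1x4. Both 2&3? no. Sum: 0
Gen 8: 2 under 3. Both 2&3? yes. Contrib: -1. Sum: -1
Gen 9: 3 over 2. Both 2&3? yes. Contrib: -1. Sum: -2
Gen 10: crossing 4x1. Both 2&3? no. Sum: -2
Gen 11: crossing 1x4. Both 2&3? no. Sum: -2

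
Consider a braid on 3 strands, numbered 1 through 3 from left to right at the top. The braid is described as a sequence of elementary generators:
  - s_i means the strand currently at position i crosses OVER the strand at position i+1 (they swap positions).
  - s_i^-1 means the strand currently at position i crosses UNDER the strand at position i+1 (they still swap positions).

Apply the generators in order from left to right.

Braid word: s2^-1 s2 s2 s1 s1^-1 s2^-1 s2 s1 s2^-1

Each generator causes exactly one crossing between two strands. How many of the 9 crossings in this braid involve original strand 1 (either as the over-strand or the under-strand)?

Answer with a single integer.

Answer: 4

Derivation:
Gen 1: crossing 2x3. Involves strand 1? no. Count so far: 0
Gen 2: crossing 3x2. Involves strand 1? no. Count so far: 0
Gen 3: crossing 2x3. Involves strand 1? no. Count so far: 0
Gen 4: crossing 1x3. Involves strand 1? yes. Count so far: 1
Gen 5: crossing 3x1. Involves strand 1? yes. Count so far: 2
Gen 6: crossing 3x2. Involves strand 1? no. Count so far: 2
Gen 7: crossing 2x3. Involves strand 1? no. Count so far: 2
Gen 8: crossing 1x3. Involves strand 1? yes. Count so far: 3
Gen 9: crossing 1x2. Involves strand 1? yes. Count so far: 4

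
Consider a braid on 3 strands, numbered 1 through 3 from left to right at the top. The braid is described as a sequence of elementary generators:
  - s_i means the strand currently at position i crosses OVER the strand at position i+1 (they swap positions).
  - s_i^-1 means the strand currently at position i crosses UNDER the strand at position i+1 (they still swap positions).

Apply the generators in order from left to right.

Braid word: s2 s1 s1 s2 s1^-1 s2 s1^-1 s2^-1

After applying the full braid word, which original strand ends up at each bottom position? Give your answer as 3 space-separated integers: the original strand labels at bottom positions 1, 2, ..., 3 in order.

Answer: 3 1 2

Derivation:
Gen 1 (s2): strand 2 crosses over strand 3. Perm now: [1 3 2]
Gen 2 (s1): strand 1 crosses over strand 3. Perm now: [3 1 2]
Gen 3 (s1): strand 3 crosses over strand 1. Perm now: [1 3 2]
Gen 4 (s2): strand 3 crosses over strand 2. Perm now: [1 2 3]
Gen 5 (s1^-1): strand 1 crosses under strand 2. Perm now: [2 1 3]
Gen 6 (s2): strand 1 crosses over strand 3. Perm now: [2 3 1]
Gen 7 (s1^-1): strand 2 crosses under strand 3. Perm now: [3 2 1]
Gen 8 (s2^-1): strand 2 crosses under strand 1. Perm now: [3 1 2]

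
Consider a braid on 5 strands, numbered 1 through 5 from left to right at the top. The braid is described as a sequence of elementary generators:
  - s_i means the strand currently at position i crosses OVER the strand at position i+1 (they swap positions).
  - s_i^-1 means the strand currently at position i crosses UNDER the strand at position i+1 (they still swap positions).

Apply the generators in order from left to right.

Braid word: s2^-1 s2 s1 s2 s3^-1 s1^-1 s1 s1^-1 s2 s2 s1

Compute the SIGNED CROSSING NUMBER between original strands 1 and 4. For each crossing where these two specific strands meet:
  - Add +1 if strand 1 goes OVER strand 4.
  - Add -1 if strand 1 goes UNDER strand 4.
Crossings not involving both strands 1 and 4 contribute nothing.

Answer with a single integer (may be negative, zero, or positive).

Answer: -1

Derivation:
Gen 1: crossing 2x3. Both 1&4? no. Sum: 0
Gen 2: crossing 3x2. Both 1&4? no. Sum: 0
Gen 3: crossing 1x2. Both 1&4? no. Sum: 0
Gen 4: crossing 1x3. Both 1&4? no. Sum: 0
Gen 5: 1 under 4. Both 1&4? yes. Contrib: -1. Sum: -1
Gen 6: crossing 2x3. Both 1&4? no. Sum: -1
Gen 7: crossing 3x2. Both 1&4? no. Sum: -1
Gen 8: crossing 2x3. Both 1&4? no. Sum: -1
Gen 9: crossing 2x4. Both 1&4? no. Sum: -1
Gen 10: crossing 4x2. Both 1&4? no. Sum: -1
Gen 11: crossing 3x2. Both 1&4? no. Sum: -1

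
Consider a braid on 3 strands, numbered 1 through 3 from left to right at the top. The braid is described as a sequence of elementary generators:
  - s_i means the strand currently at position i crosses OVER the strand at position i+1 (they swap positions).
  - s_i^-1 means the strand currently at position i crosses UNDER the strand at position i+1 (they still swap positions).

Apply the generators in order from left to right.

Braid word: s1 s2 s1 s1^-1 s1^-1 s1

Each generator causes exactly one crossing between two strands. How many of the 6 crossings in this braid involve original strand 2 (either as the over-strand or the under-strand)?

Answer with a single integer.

Answer: 5

Derivation:
Gen 1: crossing 1x2. Involves strand 2? yes. Count so far: 1
Gen 2: crossing 1x3. Involves strand 2? no. Count so far: 1
Gen 3: crossing 2x3. Involves strand 2? yes. Count so far: 2
Gen 4: crossing 3x2. Involves strand 2? yes. Count so far: 3
Gen 5: crossing 2x3. Involves strand 2? yes. Count so far: 4
Gen 6: crossing 3x2. Involves strand 2? yes. Count so far: 5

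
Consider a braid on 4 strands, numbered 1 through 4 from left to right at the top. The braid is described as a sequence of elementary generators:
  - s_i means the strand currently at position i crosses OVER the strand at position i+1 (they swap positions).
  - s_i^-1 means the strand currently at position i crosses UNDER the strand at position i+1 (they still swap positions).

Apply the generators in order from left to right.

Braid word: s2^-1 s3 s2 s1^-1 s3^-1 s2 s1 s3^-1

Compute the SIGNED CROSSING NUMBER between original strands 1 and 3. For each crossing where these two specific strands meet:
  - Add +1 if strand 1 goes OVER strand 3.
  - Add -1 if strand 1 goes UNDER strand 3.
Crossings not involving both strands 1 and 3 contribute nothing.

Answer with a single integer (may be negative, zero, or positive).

Answer: -1

Derivation:
Gen 1: crossing 2x3. Both 1&3? no. Sum: 0
Gen 2: crossing 2x4. Both 1&3? no. Sum: 0
Gen 3: crossing 3x4. Both 1&3? no. Sum: 0
Gen 4: crossing 1x4. Both 1&3? no. Sum: 0
Gen 5: crossing 3x2. Both 1&3? no. Sum: 0
Gen 6: crossing 1x2. Both 1&3? no. Sum: 0
Gen 7: crossing 4x2. Both 1&3? no. Sum: 0
Gen 8: 1 under 3. Both 1&3? yes. Contrib: -1. Sum: -1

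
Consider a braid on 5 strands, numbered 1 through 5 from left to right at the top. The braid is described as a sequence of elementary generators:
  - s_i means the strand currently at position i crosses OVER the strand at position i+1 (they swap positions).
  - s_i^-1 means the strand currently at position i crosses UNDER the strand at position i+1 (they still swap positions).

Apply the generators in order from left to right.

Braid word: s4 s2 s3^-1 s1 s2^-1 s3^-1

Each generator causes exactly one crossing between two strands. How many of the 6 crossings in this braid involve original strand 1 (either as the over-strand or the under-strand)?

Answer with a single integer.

Answer: 3

Derivation:
Gen 1: crossing 4x5. Involves strand 1? no. Count so far: 0
Gen 2: crossing 2x3. Involves strand 1? no. Count so far: 0
Gen 3: crossing 2x5. Involves strand 1? no. Count so far: 0
Gen 4: crossing 1x3. Involves strand 1? yes. Count so far: 1
Gen 5: crossing 1x5. Involves strand 1? yes. Count so far: 2
Gen 6: crossing 1x2. Involves strand 1? yes. Count so far: 3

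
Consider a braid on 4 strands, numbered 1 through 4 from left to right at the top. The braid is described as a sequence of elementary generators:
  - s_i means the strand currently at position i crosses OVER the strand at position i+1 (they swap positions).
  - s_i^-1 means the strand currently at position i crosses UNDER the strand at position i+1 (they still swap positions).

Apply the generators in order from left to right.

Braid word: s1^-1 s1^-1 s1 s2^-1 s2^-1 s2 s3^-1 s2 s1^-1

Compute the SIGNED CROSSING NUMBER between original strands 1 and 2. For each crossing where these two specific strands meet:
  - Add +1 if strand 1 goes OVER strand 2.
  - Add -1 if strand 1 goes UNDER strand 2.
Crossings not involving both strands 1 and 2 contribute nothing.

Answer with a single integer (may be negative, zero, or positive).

Answer: 1

Derivation:
Gen 1: 1 under 2. Both 1&2? yes. Contrib: -1. Sum: -1
Gen 2: 2 under 1. Both 1&2? yes. Contrib: +1. Sum: 0
Gen 3: 1 over 2. Both 1&2? yes. Contrib: +1. Sum: 1
Gen 4: crossing 1x3. Both 1&2? no. Sum: 1
Gen 5: crossing 3x1. Both 1&2? no. Sum: 1
Gen 6: crossing 1x3. Both 1&2? no. Sum: 1
Gen 7: crossing 1x4. Both 1&2? no. Sum: 1
Gen 8: crossing 3x4. Both 1&2? no. Sum: 1
Gen 9: crossing 2x4. Both 1&2? no. Sum: 1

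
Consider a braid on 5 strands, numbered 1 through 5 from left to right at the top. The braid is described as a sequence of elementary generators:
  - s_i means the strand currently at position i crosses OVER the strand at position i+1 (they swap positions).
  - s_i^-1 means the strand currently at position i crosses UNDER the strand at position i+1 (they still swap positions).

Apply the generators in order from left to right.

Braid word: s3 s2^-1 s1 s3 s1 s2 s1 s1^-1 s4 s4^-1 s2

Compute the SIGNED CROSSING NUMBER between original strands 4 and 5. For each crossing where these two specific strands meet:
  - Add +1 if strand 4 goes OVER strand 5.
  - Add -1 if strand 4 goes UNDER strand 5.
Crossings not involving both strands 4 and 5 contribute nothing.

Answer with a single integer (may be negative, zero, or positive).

Gen 1: crossing 3x4. Both 4&5? no. Sum: 0
Gen 2: crossing 2x4. Both 4&5? no. Sum: 0
Gen 3: crossing 1x4. Both 4&5? no. Sum: 0
Gen 4: crossing 2x3. Both 4&5? no. Sum: 0
Gen 5: crossing 4x1. Both 4&5? no. Sum: 0
Gen 6: crossing 4x3. Both 4&5? no. Sum: 0
Gen 7: crossing 1x3. Both 4&5? no. Sum: 0
Gen 8: crossing 3x1. Both 4&5? no. Sum: 0
Gen 9: crossing 2x5. Both 4&5? no. Sum: 0
Gen 10: crossing 5x2. Both 4&5? no. Sum: 0
Gen 11: crossing 3x4. Both 4&5? no. Sum: 0

Answer: 0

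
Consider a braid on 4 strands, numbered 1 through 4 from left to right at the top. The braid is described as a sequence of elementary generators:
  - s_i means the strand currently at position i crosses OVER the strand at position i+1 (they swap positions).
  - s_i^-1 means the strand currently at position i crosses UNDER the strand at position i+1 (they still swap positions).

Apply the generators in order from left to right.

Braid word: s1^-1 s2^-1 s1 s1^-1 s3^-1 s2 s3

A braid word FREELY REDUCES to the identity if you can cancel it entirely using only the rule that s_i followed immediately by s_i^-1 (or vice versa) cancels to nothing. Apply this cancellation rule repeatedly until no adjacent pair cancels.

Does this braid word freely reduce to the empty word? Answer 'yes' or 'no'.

Gen 1 (s1^-1): push. Stack: [s1^-1]
Gen 2 (s2^-1): push. Stack: [s1^-1 s2^-1]
Gen 3 (s1): push. Stack: [s1^-1 s2^-1 s1]
Gen 4 (s1^-1): cancels prior s1. Stack: [s1^-1 s2^-1]
Gen 5 (s3^-1): push. Stack: [s1^-1 s2^-1 s3^-1]
Gen 6 (s2): push. Stack: [s1^-1 s2^-1 s3^-1 s2]
Gen 7 (s3): push. Stack: [s1^-1 s2^-1 s3^-1 s2 s3]
Reduced word: s1^-1 s2^-1 s3^-1 s2 s3

Answer: no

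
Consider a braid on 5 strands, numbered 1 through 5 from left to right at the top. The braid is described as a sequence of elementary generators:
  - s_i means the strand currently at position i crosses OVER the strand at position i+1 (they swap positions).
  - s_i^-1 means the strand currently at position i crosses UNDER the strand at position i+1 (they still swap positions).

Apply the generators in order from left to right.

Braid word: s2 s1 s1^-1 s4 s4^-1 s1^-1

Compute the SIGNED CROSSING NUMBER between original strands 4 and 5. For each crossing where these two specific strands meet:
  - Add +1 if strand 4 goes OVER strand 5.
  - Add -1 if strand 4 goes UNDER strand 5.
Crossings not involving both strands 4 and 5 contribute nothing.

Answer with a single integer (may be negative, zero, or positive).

Answer: 2

Derivation:
Gen 1: crossing 2x3. Both 4&5? no. Sum: 0
Gen 2: crossing 1x3. Both 4&5? no. Sum: 0
Gen 3: crossing 3x1. Both 4&5? no. Sum: 0
Gen 4: 4 over 5. Both 4&5? yes. Contrib: +1. Sum: 1
Gen 5: 5 under 4. Both 4&5? yes. Contrib: +1. Sum: 2
Gen 6: crossing 1x3. Both 4&5? no. Sum: 2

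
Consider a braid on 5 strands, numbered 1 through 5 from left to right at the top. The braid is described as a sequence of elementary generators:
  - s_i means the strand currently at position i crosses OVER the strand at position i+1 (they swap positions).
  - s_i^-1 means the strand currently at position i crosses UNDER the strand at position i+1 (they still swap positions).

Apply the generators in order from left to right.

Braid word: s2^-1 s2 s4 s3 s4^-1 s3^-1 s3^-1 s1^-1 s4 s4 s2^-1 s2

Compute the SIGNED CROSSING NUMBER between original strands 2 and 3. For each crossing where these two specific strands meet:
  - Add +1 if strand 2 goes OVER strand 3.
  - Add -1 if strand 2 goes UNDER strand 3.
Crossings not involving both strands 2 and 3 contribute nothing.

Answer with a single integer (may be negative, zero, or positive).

Answer: -2

Derivation:
Gen 1: 2 under 3. Both 2&3? yes. Contrib: -1. Sum: -1
Gen 2: 3 over 2. Both 2&3? yes. Contrib: -1. Sum: -2
Gen 3: crossing 4x5. Both 2&3? no. Sum: -2
Gen 4: crossing 3x5. Both 2&3? no. Sum: -2
Gen 5: crossing 3x4. Both 2&3? no. Sum: -2
Gen 6: crossing 5x4. Both 2&3? no. Sum: -2
Gen 7: crossing 4x5. Both 2&3? no. Sum: -2
Gen 8: crossing 1x2. Both 2&3? no. Sum: -2
Gen 9: crossing 4x3. Both 2&3? no. Sum: -2
Gen 10: crossing 3x4. Both 2&3? no. Sum: -2
Gen 11: crossing 1x5. Both 2&3? no. Sum: -2
Gen 12: crossing 5x1. Both 2&3? no. Sum: -2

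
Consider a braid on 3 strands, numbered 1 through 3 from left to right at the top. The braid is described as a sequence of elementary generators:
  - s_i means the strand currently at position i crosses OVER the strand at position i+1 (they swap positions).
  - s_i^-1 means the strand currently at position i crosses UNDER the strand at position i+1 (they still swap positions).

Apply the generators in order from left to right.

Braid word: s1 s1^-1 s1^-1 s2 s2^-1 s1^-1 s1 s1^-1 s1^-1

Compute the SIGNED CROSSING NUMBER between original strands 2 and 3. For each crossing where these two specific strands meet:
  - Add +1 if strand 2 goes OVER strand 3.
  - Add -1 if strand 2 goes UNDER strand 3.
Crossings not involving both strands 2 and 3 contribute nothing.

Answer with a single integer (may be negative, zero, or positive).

Gen 1: crossing 1x2. Both 2&3? no. Sum: 0
Gen 2: crossing 2x1. Both 2&3? no. Sum: 0
Gen 3: crossing 1x2. Both 2&3? no. Sum: 0
Gen 4: crossing 1x3. Both 2&3? no. Sum: 0
Gen 5: crossing 3x1. Both 2&3? no. Sum: 0
Gen 6: crossing 2x1. Both 2&3? no. Sum: 0
Gen 7: crossing 1x2. Both 2&3? no. Sum: 0
Gen 8: crossing 2x1. Both 2&3? no. Sum: 0
Gen 9: crossing 1x2. Both 2&3? no. Sum: 0

Answer: 0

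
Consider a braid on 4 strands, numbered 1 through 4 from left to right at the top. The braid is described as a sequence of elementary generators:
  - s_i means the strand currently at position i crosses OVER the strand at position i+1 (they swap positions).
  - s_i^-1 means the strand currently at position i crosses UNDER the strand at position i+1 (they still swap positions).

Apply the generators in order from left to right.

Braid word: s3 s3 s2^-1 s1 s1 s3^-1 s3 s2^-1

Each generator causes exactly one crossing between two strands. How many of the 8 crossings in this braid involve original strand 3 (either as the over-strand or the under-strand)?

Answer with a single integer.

Gen 1: crossing 3x4. Involves strand 3? yes. Count so far: 1
Gen 2: crossing 4x3. Involves strand 3? yes. Count so far: 2
Gen 3: crossing 2x3. Involves strand 3? yes. Count so far: 3
Gen 4: crossing 1x3. Involves strand 3? yes. Count so far: 4
Gen 5: crossing 3x1. Involves strand 3? yes. Count so far: 5
Gen 6: crossing 2x4. Involves strand 3? no. Count so far: 5
Gen 7: crossing 4x2. Involves strand 3? no. Count so far: 5
Gen 8: crossing 3x2. Involves strand 3? yes. Count so far: 6

Answer: 6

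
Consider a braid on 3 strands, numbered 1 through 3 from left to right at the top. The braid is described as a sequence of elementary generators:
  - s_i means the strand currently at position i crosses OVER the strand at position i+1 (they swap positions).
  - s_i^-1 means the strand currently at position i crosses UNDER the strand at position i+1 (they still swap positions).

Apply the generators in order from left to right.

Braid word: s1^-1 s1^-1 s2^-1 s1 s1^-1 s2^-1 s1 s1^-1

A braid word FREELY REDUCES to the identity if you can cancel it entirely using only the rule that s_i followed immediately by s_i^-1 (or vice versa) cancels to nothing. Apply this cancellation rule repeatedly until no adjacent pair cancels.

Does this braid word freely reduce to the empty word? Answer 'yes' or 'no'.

Answer: no

Derivation:
Gen 1 (s1^-1): push. Stack: [s1^-1]
Gen 2 (s1^-1): push. Stack: [s1^-1 s1^-1]
Gen 3 (s2^-1): push. Stack: [s1^-1 s1^-1 s2^-1]
Gen 4 (s1): push. Stack: [s1^-1 s1^-1 s2^-1 s1]
Gen 5 (s1^-1): cancels prior s1. Stack: [s1^-1 s1^-1 s2^-1]
Gen 6 (s2^-1): push. Stack: [s1^-1 s1^-1 s2^-1 s2^-1]
Gen 7 (s1): push. Stack: [s1^-1 s1^-1 s2^-1 s2^-1 s1]
Gen 8 (s1^-1): cancels prior s1. Stack: [s1^-1 s1^-1 s2^-1 s2^-1]
Reduced word: s1^-1 s1^-1 s2^-1 s2^-1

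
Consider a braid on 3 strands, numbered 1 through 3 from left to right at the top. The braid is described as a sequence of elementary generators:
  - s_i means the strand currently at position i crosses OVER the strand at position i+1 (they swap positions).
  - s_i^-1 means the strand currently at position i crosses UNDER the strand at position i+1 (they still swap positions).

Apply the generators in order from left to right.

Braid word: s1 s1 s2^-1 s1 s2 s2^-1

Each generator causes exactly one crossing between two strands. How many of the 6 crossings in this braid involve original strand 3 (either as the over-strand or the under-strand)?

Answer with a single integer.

Gen 1: crossing 1x2. Involves strand 3? no. Count so far: 0
Gen 2: crossing 2x1. Involves strand 3? no. Count so far: 0
Gen 3: crossing 2x3. Involves strand 3? yes. Count so far: 1
Gen 4: crossing 1x3. Involves strand 3? yes. Count so far: 2
Gen 5: crossing 1x2. Involves strand 3? no. Count so far: 2
Gen 6: crossing 2x1. Involves strand 3? no. Count so far: 2

Answer: 2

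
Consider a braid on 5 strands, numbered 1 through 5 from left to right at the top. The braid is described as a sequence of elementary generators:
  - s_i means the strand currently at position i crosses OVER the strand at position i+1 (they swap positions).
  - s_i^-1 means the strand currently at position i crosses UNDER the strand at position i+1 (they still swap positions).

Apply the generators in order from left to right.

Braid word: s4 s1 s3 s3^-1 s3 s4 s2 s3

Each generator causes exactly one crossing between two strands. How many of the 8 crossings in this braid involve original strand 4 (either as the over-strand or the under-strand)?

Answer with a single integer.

Gen 1: crossing 4x5. Involves strand 4? yes. Count so far: 1
Gen 2: crossing 1x2. Involves strand 4? no. Count so far: 1
Gen 3: crossing 3x5. Involves strand 4? no. Count so far: 1
Gen 4: crossing 5x3. Involves strand 4? no. Count so far: 1
Gen 5: crossing 3x5. Involves strand 4? no. Count so far: 1
Gen 6: crossing 3x4. Involves strand 4? yes. Count so far: 2
Gen 7: crossing 1x5. Involves strand 4? no. Count so far: 2
Gen 8: crossing 1x4. Involves strand 4? yes. Count so far: 3

Answer: 3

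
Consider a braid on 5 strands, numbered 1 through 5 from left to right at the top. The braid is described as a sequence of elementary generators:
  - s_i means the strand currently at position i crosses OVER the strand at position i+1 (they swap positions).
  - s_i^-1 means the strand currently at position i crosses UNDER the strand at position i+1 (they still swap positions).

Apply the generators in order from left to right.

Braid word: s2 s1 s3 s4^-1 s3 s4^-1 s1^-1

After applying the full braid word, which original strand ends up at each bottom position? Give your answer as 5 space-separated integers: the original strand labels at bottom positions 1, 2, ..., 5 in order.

Answer: 1 3 5 2 4

Derivation:
Gen 1 (s2): strand 2 crosses over strand 3. Perm now: [1 3 2 4 5]
Gen 2 (s1): strand 1 crosses over strand 3. Perm now: [3 1 2 4 5]
Gen 3 (s3): strand 2 crosses over strand 4. Perm now: [3 1 4 2 5]
Gen 4 (s4^-1): strand 2 crosses under strand 5. Perm now: [3 1 4 5 2]
Gen 5 (s3): strand 4 crosses over strand 5. Perm now: [3 1 5 4 2]
Gen 6 (s4^-1): strand 4 crosses under strand 2. Perm now: [3 1 5 2 4]
Gen 7 (s1^-1): strand 3 crosses under strand 1. Perm now: [1 3 5 2 4]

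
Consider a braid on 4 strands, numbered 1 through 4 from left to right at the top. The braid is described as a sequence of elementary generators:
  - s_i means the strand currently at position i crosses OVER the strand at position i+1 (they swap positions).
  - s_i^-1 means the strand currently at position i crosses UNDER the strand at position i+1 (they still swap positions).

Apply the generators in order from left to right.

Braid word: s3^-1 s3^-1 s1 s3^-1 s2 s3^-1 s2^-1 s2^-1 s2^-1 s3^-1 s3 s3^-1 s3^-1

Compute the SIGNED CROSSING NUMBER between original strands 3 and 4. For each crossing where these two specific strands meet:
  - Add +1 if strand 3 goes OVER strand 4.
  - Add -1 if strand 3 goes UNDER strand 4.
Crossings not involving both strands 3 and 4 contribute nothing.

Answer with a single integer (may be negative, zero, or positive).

Answer: 0

Derivation:
Gen 1: 3 under 4. Both 3&4? yes. Contrib: -1. Sum: -1
Gen 2: 4 under 3. Both 3&4? yes. Contrib: +1. Sum: 0
Gen 3: crossing 1x2. Both 3&4? no. Sum: 0
Gen 4: 3 under 4. Both 3&4? yes. Contrib: -1. Sum: -1
Gen 5: crossing 1x4. Both 3&4? no. Sum: -1
Gen 6: crossing 1x3. Both 3&4? no. Sum: -1
Gen 7: 4 under 3. Both 3&4? yes. Contrib: +1. Sum: 0
Gen 8: 3 under 4. Both 3&4? yes. Contrib: -1. Sum: -1
Gen 9: 4 under 3. Both 3&4? yes. Contrib: +1. Sum: 0
Gen 10: crossing 4x1. Both 3&4? no. Sum: 0
Gen 11: crossing 1x4. Both 3&4? no. Sum: 0
Gen 12: crossing 4x1. Both 3&4? no. Sum: 0
Gen 13: crossing 1x4. Both 3&4? no. Sum: 0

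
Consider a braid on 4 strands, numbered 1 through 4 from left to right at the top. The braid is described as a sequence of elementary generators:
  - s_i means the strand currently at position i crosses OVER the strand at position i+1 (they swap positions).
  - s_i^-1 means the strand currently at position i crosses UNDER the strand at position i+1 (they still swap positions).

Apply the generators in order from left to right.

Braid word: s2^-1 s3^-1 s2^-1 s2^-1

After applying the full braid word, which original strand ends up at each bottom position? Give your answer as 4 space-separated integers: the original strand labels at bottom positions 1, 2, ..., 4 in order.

Answer: 1 3 4 2

Derivation:
Gen 1 (s2^-1): strand 2 crosses under strand 3. Perm now: [1 3 2 4]
Gen 2 (s3^-1): strand 2 crosses under strand 4. Perm now: [1 3 4 2]
Gen 3 (s2^-1): strand 3 crosses under strand 4. Perm now: [1 4 3 2]
Gen 4 (s2^-1): strand 4 crosses under strand 3. Perm now: [1 3 4 2]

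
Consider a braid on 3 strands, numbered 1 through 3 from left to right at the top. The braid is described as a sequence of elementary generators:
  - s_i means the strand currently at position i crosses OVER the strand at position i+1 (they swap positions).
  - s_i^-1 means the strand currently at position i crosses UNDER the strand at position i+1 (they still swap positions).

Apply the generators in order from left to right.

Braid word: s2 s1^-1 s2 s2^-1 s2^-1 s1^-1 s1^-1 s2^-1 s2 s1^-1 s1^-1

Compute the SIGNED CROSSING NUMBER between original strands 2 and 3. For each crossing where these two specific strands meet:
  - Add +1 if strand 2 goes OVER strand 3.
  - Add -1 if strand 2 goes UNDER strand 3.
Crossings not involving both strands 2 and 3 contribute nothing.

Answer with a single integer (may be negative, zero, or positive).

Answer: 1

Derivation:
Gen 1: 2 over 3. Both 2&3? yes. Contrib: +1. Sum: 1
Gen 2: crossing 1x3. Both 2&3? no. Sum: 1
Gen 3: crossing 1x2. Both 2&3? no. Sum: 1
Gen 4: crossing 2x1. Both 2&3? no. Sum: 1
Gen 5: crossing 1x2. Both 2&3? no. Sum: 1
Gen 6: 3 under 2. Both 2&3? yes. Contrib: +1. Sum: 2
Gen 7: 2 under 3. Both 2&3? yes. Contrib: -1. Sum: 1
Gen 8: crossing 2x1. Both 2&3? no. Sum: 1
Gen 9: crossing 1x2. Both 2&3? no. Sum: 1
Gen 10: 3 under 2. Both 2&3? yes. Contrib: +1. Sum: 2
Gen 11: 2 under 3. Both 2&3? yes. Contrib: -1. Sum: 1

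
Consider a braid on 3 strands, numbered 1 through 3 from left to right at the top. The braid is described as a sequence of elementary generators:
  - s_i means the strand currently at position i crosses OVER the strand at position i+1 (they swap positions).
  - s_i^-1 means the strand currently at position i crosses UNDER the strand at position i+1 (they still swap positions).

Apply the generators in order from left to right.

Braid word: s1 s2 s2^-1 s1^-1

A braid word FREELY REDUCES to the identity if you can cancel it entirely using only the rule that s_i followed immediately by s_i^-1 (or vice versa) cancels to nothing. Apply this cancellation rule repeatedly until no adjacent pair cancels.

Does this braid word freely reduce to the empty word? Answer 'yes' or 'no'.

Gen 1 (s1): push. Stack: [s1]
Gen 2 (s2): push. Stack: [s1 s2]
Gen 3 (s2^-1): cancels prior s2. Stack: [s1]
Gen 4 (s1^-1): cancels prior s1. Stack: []
Reduced word: (empty)

Answer: yes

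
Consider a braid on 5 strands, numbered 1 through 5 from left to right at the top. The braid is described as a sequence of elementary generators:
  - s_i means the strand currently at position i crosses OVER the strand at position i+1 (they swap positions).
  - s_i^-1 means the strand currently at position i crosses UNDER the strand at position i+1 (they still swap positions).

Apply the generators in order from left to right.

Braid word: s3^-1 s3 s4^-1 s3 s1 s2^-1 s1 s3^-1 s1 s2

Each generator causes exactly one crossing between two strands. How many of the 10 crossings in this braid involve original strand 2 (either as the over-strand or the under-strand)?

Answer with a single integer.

Answer: 3

Derivation:
Gen 1: crossing 3x4. Involves strand 2? no. Count so far: 0
Gen 2: crossing 4x3. Involves strand 2? no. Count so far: 0
Gen 3: crossing 4x5. Involves strand 2? no. Count so far: 0
Gen 4: crossing 3x5. Involves strand 2? no. Count so far: 0
Gen 5: crossing 1x2. Involves strand 2? yes. Count so far: 1
Gen 6: crossing 1x5. Involves strand 2? no. Count so far: 1
Gen 7: crossing 2x5. Involves strand 2? yes. Count so far: 2
Gen 8: crossing 1x3. Involves strand 2? no. Count so far: 2
Gen 9: crossing 5x2. Involves strand 2? yes. Count so far: 3
Gen 10: crossing 5x3. Involves strand 2? no. Count so far: 3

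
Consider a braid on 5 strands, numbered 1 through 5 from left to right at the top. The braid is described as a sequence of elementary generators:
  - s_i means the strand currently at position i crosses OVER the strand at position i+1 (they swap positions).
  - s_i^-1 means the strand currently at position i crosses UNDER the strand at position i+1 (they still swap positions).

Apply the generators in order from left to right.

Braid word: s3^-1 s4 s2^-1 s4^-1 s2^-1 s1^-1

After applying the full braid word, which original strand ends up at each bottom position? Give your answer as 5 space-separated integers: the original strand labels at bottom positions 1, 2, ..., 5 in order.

Gen 1 (s3^-1): strand 3 crosses under strand 4. Perm now: [1 2 4 3 5]
Gen 2 (s4): strand 3 crosses over strand 5. Perm now: [1 2 4 5 3]
Gen 3 (s2^-1): strand 2 crosses under strand 4. Perm now: [1 4 2 5 3]
Gen 4 (s4^-1): strand 5 crosses under strand 3. Perm now: [1 4 2 3 5]
Gen 5 (s2^-1): strand 4 crosses under strand 2. Perm now: [1 2 4 3 5]
Gen 6 (s1^-1): strand 1 crosses under strand 2. Perm now: [2 1 4 3 5]

Answer: 2 1 4 3 5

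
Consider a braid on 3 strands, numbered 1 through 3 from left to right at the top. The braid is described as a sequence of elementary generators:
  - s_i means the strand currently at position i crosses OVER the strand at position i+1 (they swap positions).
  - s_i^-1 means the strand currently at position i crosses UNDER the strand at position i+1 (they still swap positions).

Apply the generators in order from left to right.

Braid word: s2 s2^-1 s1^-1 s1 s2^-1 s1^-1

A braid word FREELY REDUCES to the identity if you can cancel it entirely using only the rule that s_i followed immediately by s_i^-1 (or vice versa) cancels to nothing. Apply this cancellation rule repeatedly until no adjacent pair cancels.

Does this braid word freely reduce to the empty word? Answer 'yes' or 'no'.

Gen 1 (s2): push. Stack: [s2]
Gen 2 (s2^-1): cancels prior s2. Stack: []
Gen 3 (s1^-1): push. Stack: [s1^-1]
Gen 4 (s1): cancels prior s1^-1. Stack: []
Gen 5 (s2^-1): push. Stack: [s2^-1]
Gen 6 (s1^-1): push. Stack: [s2^-1 s1^-1]
Reduced word: s2^-1 s1^-1

Answer: no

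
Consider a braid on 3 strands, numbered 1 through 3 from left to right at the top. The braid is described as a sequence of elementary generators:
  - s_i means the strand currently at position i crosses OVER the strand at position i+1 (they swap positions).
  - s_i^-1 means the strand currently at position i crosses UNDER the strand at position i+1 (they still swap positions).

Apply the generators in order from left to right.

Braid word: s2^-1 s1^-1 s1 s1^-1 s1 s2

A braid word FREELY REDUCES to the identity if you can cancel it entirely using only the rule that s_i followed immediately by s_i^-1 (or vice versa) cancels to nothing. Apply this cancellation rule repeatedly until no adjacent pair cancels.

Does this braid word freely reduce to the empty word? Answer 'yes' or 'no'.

Gen 1 (s2^-1): push. Stack: [s2^-1]
Gen 2 (s1^-1): push. Stack: [s2^-1 s1^-1]
Gen 3 (s1): cancels prior s1^-1. Stack: [s2^-1]
Gen 4 (s1^-1): push. Stack: [s2^-1 s1^-1]
Gen 5 (s1): cancels prior s1^-1. Stack: [s2^-1]
Gen 6 (s2): cancels prior s2^-1. Stack: []
Reduced word: (empty)

Answer: yes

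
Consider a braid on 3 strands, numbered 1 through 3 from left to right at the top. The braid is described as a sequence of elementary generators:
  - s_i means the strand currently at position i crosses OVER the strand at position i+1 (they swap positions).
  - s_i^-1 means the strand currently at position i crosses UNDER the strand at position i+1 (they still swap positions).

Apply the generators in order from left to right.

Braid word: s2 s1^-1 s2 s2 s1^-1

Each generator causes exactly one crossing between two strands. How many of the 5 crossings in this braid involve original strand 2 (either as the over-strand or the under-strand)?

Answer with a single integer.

Gen 1: crossing 2x3. Involves strand 2? yes. Count so far: 1
Gen 2: crossing 1x3. Involves strand 2? no. Count so far: 1
Gen 3: crossing 1x2. Involves strand 2? yes. Count so far: 2
Gen 4: crossing 2x1. Involves strand 2? yes. Count so far: 3
Gen 5: crossing 3x1. Involves strand 2? no. Count so far: 3

Answer: 3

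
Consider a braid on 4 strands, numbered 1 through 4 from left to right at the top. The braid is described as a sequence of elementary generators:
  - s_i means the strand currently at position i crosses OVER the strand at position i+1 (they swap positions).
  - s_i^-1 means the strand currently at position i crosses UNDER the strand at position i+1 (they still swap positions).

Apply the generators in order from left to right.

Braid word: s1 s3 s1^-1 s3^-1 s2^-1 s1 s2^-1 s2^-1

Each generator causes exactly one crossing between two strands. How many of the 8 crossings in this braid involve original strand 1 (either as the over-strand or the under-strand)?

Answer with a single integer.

Answer: 5

Derivation:
Gen 1: crossing 1x2. Involves strand 1? yes. Count so far: 1
Gen 2: crossing 3x4. Involves strand 1? no. Count so far: 1
Gen 3: crossing 2x1. Involves strand 1? yes. Count so far: 2
Gen 4: crossing 4x3. Involves strand 1? no. Count so far: 2
Gen 5: crossing 2x3. Involves strand 1? no. Count so far: 2
Gen 6: crossing 1x3. Involves strand 1? yes. Count so far: 3
Gen 7: crossing 1x2. Involves strand 1? yes. Count so far: 4
Gen 8: crossing 2x1. Involves strand 1? yes. Count so far: 5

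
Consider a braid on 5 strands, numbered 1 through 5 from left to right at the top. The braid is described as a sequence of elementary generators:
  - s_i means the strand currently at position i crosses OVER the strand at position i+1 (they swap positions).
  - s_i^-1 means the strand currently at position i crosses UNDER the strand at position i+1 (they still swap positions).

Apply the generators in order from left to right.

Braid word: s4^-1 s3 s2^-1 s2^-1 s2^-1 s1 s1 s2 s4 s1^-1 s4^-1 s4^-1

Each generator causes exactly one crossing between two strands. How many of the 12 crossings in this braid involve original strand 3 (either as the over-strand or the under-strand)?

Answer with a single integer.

Gen 1: crossing 4x5. Involves strand 3? no. Count so far: 0
Gen 2: crossing 3x5. Involves strand 3? yes. Count so far: 1
Gen 3: crossing 2x5. Involves strand 3? no. Count so far: 1
Gen 4: crossing 5x2. Involves strand 3? no. Count so far: 1
Gen 5: crossing 2x5. Involves strand 3? no. Count so far: 1
Gen 6: crossing 1x5. Involves strand 3? no. Count so far: 1
Gen 7: crossing 5x1. Involves strand 3? no. Count so far: 1
Gen 8: crossing 5x2. Involves strand 3? no. Count so far: 1
Gen 9: crossing 3x4. Involves strand 3? yes. Count so far: 2
Gen 10: crossing 1x2. Involves strand 3? no. Count so far: 2
Gen 11: crossing 4x3. Involves strand 3? yes. Count so far: 3
Gen 12: crossing 3x4. Involves strand 3? yes. Count so far: 4

Answer: 4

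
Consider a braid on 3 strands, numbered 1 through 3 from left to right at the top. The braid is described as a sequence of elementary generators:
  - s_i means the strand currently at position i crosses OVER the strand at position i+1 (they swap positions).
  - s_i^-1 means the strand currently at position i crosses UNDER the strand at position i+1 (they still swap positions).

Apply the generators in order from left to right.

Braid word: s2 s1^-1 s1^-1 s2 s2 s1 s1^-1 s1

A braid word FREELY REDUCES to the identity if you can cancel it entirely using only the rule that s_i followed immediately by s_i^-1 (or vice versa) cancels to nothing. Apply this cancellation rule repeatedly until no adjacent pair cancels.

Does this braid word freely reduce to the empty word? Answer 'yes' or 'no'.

Gen 1 (s2): push. Stack: [s2]
Gen 2 (s1^-1): push. Stack: [s2 s1^-1]
Gen 3 (s1^-1): push. Stack: [s2 s1^-1 s1^-1]
Gen 4 (s2): push. Stack: [s2 s1^-1 s1^-1 s2]
Gen 5 (s2): push. Stack: [s2 s1^-1 s1^-1 s2 s2]
Gen 6 (s1): push. Stack: [s2 s1^-1 s1^-1 s2 s2 s1]
Gen 7 (s1^-1): cancels prior s1. Stack: [s2 s1^-1 s1^-1 s2 s2]
Gen 8 (s1): push. Stack: [s2 s1^-1 s1^-1 s2 s2 s1]
Reduced word: s2 s1^-1 s1^-1 s2 s2 s1

Answer: no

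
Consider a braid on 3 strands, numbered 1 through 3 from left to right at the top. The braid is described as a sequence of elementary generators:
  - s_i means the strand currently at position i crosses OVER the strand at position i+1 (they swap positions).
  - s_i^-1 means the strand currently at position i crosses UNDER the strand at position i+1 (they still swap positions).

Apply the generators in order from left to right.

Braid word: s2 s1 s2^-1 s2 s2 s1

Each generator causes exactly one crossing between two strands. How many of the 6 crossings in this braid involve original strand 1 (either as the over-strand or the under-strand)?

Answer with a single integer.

Answer: 4

Derivation:
Gen 1: crossing 2x3. Involves strand 1? no. Count so far: 0
Gen 2: crossing 1x3. Involves strand 1? yes. Count so far: 1
Gen 3: crossing 1x2. Involves strand 1? yes. Count so far: 2
Gen 4: crossing 2x1. Involves strand 1? yes. Count so far: 3
Gen 5: crossing 1x2. Involves strand 1? yes. Count so far: 4
Gen 6: crossing 3x2. Involves strand 1? no. Count so far: 4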